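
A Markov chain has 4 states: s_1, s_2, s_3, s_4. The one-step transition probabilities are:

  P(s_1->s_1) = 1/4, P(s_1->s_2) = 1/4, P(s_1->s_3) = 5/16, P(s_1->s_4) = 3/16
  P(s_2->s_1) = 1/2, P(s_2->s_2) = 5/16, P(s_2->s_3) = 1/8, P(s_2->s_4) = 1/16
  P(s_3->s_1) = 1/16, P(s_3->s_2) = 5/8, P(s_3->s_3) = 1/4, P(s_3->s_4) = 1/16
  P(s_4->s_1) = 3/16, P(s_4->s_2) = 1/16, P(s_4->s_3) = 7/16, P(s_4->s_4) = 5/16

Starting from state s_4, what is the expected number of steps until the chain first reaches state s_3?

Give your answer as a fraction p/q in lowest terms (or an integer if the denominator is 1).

Let h_i = expected steps to first reach s_3 from state i.
Boundary: h_s_3 = 0.
First-step equations for the other states:
  h_s_1 = 1 + 1/4*h_s_1 + 1/4*h_s_2 + 5/16*h_s_3 + 3/16*h_s_4
  h_s_2 = 1 + 1/2*h_s_1 + 5/16*h_s_2 + 1/8*h_s_3 + 1/16*h_s_4
  h_s_4 = 1 + 3/16*h_s_1 + 1/16*h_s_2 + 7/16*h_s_3 + 5/16*h_s_4

Substituting h_s_3 = 0 and rearranging gives the linear system (I - Q) h = 1:
  [3/4, -1/4, -3/16] . (h_s_1, h_s_2, h_s_4) = 1
  [-1/2, 11/16, -1/16] . (h_s_1, h_s_2, h_s_4) = 1
  [-3/16, -1/16, 11/16] . (h_s_1, h_s_2, h_s_4) = 1

Solving yields:
  h_s_1 = 3264/953
  h_s_2 = 4000/953
  h_s_4 = 2640/953

Starting state is s_4, so the expected hitting time is h_s_4 = 2640/953.

Answer: 2640/953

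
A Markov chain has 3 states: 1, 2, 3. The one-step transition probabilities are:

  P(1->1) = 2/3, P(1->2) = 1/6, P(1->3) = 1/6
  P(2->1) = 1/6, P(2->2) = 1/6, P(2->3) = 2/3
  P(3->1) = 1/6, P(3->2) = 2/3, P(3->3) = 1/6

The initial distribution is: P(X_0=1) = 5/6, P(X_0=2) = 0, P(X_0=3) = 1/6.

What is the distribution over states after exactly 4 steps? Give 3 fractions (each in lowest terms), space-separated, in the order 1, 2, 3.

Answer: 35/96 5/16 31/96

Derivation:
Propagating the distribution step by step (d_{t+1} = d_t * P):
d_0 = (1=5/6, 2=0, 3=1/6)
  d_1[1] = 5/6*2/3 + 0*1/6 + 1/6*1/6 = 7/12
  d_1[2] = 5/6*1/6 + 0*1/6 + 1/6*2/3 = 1/4
  d_1[3] = 5/6*1/6 + 0*2/3 + 1/6*1/6 = 1/6
d_1 = (1=7/12, 2=1/4, 3=1/6)
  d_2[1] = 7/12*2/3 + 1/4*1/6 + 1/6*1/6 = 11/24
  d_2[2] = 7/12*1/6 + 1/4*1/6 + 1/6*2/3 = 1/4
  d_2[3] = 7/12*1/6 + 1/4*2/3 + 1/6*1/6 = 7/24
d_2 = (1=11/24, 2=1/4, 3=7/24)
  d_3[1] = 11/24*2/3 + 1/4*1/6 + 7/24*1/6 = 19/48
  d_3[2] = 11/24*1/6 + 1/4*1/6 + 7/24*2/3 = 5/16
  d_3[3] = 11/24*1/6 + 1/4*2/3 + 7/24*1/6 = 7/24
d_3 = (1=19/48, 2=5/16, 3=7/24)
  d_4[1] = 19/48*2/3 + 5/16*1/6 + 7/24*1/6 = 35/96
  d_4[2] = 19/48*1/6 + 5/16*1/6 + 7/24*2/3 = 5/16
  d_4[3] = 19/48*1/6 + 5/16*2/3 + 7/24*1/6 = 31/96
d_4 = (1=35/96, 2=5/16, 3=31/96)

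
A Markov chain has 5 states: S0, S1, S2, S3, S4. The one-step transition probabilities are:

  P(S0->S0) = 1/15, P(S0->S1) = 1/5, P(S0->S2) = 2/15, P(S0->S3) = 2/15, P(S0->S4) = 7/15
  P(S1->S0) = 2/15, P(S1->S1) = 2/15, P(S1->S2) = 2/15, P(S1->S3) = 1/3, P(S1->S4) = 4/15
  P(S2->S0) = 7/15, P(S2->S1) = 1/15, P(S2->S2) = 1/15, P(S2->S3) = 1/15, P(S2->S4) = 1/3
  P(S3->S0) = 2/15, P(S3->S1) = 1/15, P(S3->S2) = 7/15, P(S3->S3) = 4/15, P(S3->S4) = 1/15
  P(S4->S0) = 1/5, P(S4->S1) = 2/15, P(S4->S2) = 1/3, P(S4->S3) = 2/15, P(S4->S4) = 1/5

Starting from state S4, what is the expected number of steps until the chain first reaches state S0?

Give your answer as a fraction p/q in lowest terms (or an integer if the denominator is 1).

Answer: 95/24

Derivation:
Let h_i = expected steps to first reach S0 from state i.
Boundary: h_S0 = 0.
First-step equations for the other states:
  h_S1 = 1 + 2/15*h_S0 + 2/15*h_S1 + 2/15*h_S2 + 1/3*h_S3 + 4/15*h_S4
  h_S2 = 1 + 7/15*h_S0 + 1/15*h_S1 + 1/15*h_S2 + 1/15*h_S3 + 1/3*h_S4
  h_S3 = 1 + 2/15*h_S0 + 1/15*h_S1 + 7/15*h_S2 + 4/15*h_S3 + 1/15*h_S4
  h_S4 = 1 + 1/5*h_S0 + 2/15*h_S1 + 1/3*h_S2 + 2/15*h_S3 + 1/5*h_S4

Substituting h_S0 = 0 and rearranging gives the linear system (I - Q) h = 1:
  [13/15, -2/15, -1/3, -4/15] . (h_S1, h_S2, h_S3, h_S4) = 1
  [-1/15, 14/15, -1/15, -1/3] . (h_S1, h_S2, h_S3, h_S4) = 1
  [-1/15, -7/15, 11/15, -1/15] . (h_S1, h_S2, h_S3, h_S4) = 1
  [-2/15, -1/3, -2/15, 4/5] . (h_S1, h_S2, h_S3, h_S4) = 1

Solving yields:
  h_S1 = 2335/528
  h_S2 = 1225/396
  h_S3 = 6485/1584
  h_S4 = 95/24

Starting state is S4, so the expected hitting time is h_S4 = 95/24.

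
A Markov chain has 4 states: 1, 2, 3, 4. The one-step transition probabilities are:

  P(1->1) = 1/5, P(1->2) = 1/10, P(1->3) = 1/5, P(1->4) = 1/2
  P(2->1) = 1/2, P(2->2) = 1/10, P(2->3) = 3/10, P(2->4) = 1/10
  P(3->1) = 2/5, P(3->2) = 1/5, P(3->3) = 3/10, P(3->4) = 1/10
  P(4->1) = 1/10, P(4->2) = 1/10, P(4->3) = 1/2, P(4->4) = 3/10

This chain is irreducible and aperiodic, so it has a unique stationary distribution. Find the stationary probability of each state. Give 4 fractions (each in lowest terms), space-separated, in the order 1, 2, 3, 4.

Answer: 167/600 53/400 13/40 317/1200

Derivation:
The stationary distribution satisfies pi = pi * P, i.e.:
  pi_1 = 1/5*pi_1 + 1/2*pi_2 + 2/5*pi_3 + 1/10*pi_4
  pi_2 = 1/10*pi_1 + 1/10*pi_2 + 1/5*pi_3 + 1/10*pi_4
  pi_3 = 1/5*pi_1 + 3/10*pi_2 + 3/10*pi_3 + 1/2*pi_4
  pi_4 = 1/2*pi_1 + 1/10*pi_2 + 1/10*pi_3 + 3/10*pi_4
with normalization: pi_1 + pi_2 + pi_3 + pi_4 = 1.

Using the first 3 balance equations plus normalization, the linear system A*pi = b is:
  [-4/5, 1/2, 2/5, 1/10] . pi = 0
  [1/10, -9/10, 1/5, 1/10] . pi = 0
  [1/5, 3/10, -7/10, 1/2] . pi = 0
  [1, 1, 1, 1] . pi = 1

Solving yields:
  pi_1 = 167/600
  pi_2 = 53/400
  pi_3 = 13/40
  pi_4 = 317/1200

Verification (pi * P):
  167/600*1/5 + 53/400*1/2 + 13/40*2/5 + 317/1200*1/10 = 167/600 = pi_1  (ok)
  167/600*1/10 + 53/400*1/10 + 13/40*1/5 + 317/1200*1/10 = 53/400 = pi_2  (ok)
  167/600*1/5 + 53/400*3/10 + 13/40*3/10 + 317/1200*1/2 = 13/40 = pi_3  (ok)
  167/600*1/2 + 53/400*1/10 + 13/40*1/10 + 317/1200*3/10 = 317/1200 = pi_4  (ok)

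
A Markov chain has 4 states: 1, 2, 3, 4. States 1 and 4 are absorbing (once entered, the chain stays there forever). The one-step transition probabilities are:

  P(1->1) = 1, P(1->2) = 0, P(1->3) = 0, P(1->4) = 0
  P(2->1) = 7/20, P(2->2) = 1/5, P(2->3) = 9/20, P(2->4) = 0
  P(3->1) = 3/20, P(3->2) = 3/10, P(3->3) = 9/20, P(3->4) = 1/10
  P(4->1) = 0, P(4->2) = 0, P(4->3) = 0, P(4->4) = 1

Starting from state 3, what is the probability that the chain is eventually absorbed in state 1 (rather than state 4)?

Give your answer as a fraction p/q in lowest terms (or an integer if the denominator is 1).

Let a_i = P(absorbed in 1 | start in state i).
Boundary conditions: a_1 = 1, a_4 = 0.
For each transient state i, a_i = sum_j P(i->j) * a_j:
  a_2 = 7/20*a_1 + 1/5*a_2 + 9/20*a_3 + 0*a_4
  a_3 = 3/20*a_1 + 3/10*a_2 + 9/20*a_3 + 1/10*a_4

Substituting a_1 = 1 and a_4 = 0, rearrange to (I - Q) a = r where r[i] = P(i -> 1):
  [4/5, -9/20] . (a_2, a_3) = 7/20
  [-3/10, 11/20] . (a_2, a_3) = 3/20

Solving yields:
  a_2 = 52/61
  a_3 = 45/61

Starting state is 3, so the absorption probability is a_3 = 45/61.

Answer: 45/61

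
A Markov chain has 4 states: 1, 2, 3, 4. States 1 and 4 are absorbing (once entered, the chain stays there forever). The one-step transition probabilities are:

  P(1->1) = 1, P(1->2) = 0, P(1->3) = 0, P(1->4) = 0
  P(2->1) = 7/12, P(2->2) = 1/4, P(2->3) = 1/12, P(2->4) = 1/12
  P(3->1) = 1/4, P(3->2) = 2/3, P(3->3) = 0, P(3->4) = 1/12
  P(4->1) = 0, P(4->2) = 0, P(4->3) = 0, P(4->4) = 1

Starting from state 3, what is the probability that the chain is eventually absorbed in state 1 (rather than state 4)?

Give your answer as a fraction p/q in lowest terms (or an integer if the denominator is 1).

Answer: 83/100

Derivation:
Let a_i = P(absorbed in 1 | start in state i).
Boundary conditions: a_1 = 1, a_4 = 0.
For each transient state i, a_i = sum_j P(i->j) * a_j:
  a_2 = 7/12*a_1 + 1/4*a_2 + 1/12*a_3 + 1/12*a_4
  a_3 = 1/4*a_1 + 2/3*a_2 + 0*a_3 + 1/12*a_4

Substituting a_1 = 1 and a_4 = 0, rearrange to (I - Q) a = r where r[i] = P(i -> 1):
  [3/4, -1/12] . (a_2, a_3) = 7/12
  [-2/3, 1] . (a_2, a_3) = 1/4

Solving yields:
  a_2 = 87/100
  a_3 = 83/100

Starting state is 3, so the absorption probability is a_3 = 83/100.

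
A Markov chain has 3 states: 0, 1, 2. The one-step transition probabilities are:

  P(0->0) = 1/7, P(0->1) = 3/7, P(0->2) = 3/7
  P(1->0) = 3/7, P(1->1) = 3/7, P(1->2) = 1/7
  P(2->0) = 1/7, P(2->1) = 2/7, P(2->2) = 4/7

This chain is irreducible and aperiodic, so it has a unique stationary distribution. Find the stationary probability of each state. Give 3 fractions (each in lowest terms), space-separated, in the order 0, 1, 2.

The stationary distribution satisfies pi = pi * P, i.e.:
  pi_0 = 1/7*pi_0 + 3/7*pi_1 + 1/7*pi_2
  pi_1 = 3/7*pi_0 + 3/7*pi_1 + 2/7*pi_2
  pi_2 = 3/7*pi_0 + 1/7*pi_1 + 4/7*pi_2
with normalization: pi_0 + pi_1 + pi_2 = 1.

Using the first 2 balance equations plus normalization, the linear system A*pi = b is:
  [-6/7, 3/7, 1/7] . pi = 0
  [3/7, -4/7, 2/7] . pi = 0
  [1, 1, 1] . pi = 1

Solving yields:
  pi_0 = 1/4
  pi_1 = 3/8
  pi_2 = 3/8

Verification (pi * P):
  1/4*1/7 + 3/8*3/7 + 3/8*1/7 = 1/4 = pi_0  (ok)
  1/4*3/7 + 3/8*3/7 + 3/8*2/7 = 3/8 = pi_1  (ok)
  1/4*3/7 + 3/8*1/7 + 3/8*4/7 = 3/8 = pi_2  (ok)

Answer: 1/4 3/8 3/8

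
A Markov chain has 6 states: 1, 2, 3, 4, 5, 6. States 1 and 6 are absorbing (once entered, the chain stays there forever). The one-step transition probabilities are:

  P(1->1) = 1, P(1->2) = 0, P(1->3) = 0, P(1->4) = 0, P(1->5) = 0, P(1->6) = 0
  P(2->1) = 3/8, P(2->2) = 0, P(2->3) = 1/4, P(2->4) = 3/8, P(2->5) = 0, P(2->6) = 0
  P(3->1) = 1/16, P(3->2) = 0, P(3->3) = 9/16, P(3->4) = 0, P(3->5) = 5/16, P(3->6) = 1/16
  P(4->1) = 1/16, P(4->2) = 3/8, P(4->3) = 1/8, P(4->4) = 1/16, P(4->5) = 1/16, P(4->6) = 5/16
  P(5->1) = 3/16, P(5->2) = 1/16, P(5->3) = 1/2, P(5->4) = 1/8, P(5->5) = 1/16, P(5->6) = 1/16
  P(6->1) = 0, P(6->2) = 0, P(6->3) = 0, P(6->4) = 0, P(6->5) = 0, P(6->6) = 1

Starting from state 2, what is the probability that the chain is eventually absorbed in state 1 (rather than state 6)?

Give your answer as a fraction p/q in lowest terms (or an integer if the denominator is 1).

Let a_i = P(absorbed in 1 | start in state i).
Boundary conditions: a_1 = 1, a_6 = 0.
For each transient state i, a_i = sum_j P(i->j) * a_j:
  a_2 = 3/8*a_1 + 0*a_2 + 1/4*a_3 + 3/8*a_4 + 0*a_5 + 0*a_6
  a_3 = 1/16*a_1 + 0*a_2 + 9/16*a_3 + 0*a_4 + 5/16*a_5 + 1/16*a_6
  a_4 = 1/16*a_1 + 3/8*a_2 + 1/8*a_3 + 1/16*a_4 + 1/16*a_5 + 5/16*a_6
  a_5 = 3/16*a_1 + 1/16*a_2 + 1/2*a_3 + 1/8*a_4 + 1/16*a_5 + 1/16*a_6

Substituting a_1 = 1 and a_6 = 0, rearrange to (I - Q) a = r where r[i] = P(i -> 1):
  [1, -1/4, -3/8, 0] . (a_2, a_3, a_4, a_5) = 3/8
  [0, 7/16, 0, -5/16] . (a_2, a_3, a_4, a_5) = 1/16
  [-3/8, -1/8, 15/16, -1/16] . (a_2, a_3, a_4, a_5) = 1/16
  [-1/16, -1/2, -1/8, 15/16] . (a_2, a_3, a_4, a_5) = 3/16

Solving yields:
  a_2 = 4201/6037
  a_3 = 3541/6037
  a_4 = 2805/6037
  a_5 = 3750/6037

Starting state is 2, so the absorption probability is a_2 = 4201/6037.

Answer: 4201/6037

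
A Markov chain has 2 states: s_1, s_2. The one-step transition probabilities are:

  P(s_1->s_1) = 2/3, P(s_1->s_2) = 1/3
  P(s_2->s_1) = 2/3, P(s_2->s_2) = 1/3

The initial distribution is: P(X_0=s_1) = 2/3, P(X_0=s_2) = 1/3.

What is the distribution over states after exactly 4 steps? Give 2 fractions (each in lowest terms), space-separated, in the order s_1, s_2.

Propagating the distribution step by step (d_{t+1} = d_t * P):
d_0 = (s_1=2/3, s_2=1/3)
  d_1[s_1] = 2/3*2/3 + 1/3*2/3 = 2/3
  d_1[s_2] = 2/3*1/3 + 1/3*1/3 = 1/3
d_1 = (s_1=2/3, s_2=1/3)
  d_2[s_1] = 2/3*2/3 + 1/3*2/3 = 2/3
  d_2[s_2] = 2/3*1/3 + 1/3*1/3 = 1/3
d_2 = (s_1=2/3, s_2=1/3)
  d_3[s_1] = 2/3*2/3 + 1/3*2/3 = 2/3
  d_3[s_2] = 2/3*1/3 + 1/3*1/3 = 1/3
d_3 = (s_1=2/3, s_2=1/3)
  d_4[s_1] = 2/3*2/3 + 1/3*2/3 = 2/3
  d_4[s_2] = 2/3*1/3 + 1/3*1/3 = 1/3
d_4 = (s_1=2/3, s_2=1/3)

Answer: 2/3 1/3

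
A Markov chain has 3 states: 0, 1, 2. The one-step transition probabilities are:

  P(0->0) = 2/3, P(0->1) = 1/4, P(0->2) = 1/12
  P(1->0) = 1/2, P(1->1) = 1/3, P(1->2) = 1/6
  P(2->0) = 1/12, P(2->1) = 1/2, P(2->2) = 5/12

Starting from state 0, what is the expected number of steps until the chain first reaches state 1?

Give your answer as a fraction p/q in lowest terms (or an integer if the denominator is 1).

Let h_i = expected steps to first reach 1 from state i.
Boundary: h_1 = 0.
First-step equations for the other states:
  h_0 = 1 + 2/3*h_0 + 1/4*h_1 + 1/12*h_2
  h_2 = 1 + 1/12*h_0 + 1/2*h_1 + 5/12*h_2

Substituting h_1 = 0 and rearranging gives the linear system (I - Q) h = 1:
  [1/3, -1/12] . (h_0, h_2) = 1
  [-1/12, 7/12] . (h_0, h_2) = 1

Solving yields:
  h_0 = 32/9
  h_2 = 20/9

Starting state is 0, so the expected hitting time is h_0 = 32/9.

Answer: 32/9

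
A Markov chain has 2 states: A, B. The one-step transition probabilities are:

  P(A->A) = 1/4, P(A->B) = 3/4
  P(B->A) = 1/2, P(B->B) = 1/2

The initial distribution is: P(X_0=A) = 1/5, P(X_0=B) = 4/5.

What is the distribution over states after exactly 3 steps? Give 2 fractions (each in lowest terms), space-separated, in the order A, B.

Answer: 129/320 191/320

Derivation:
Propagating the distribution step by step (d_{t+1} = d_t * P):
d_0 = (A=1/5, B=4/5)
  d_1[A] = 1/5*1/4 + 4/5*1/2 = 9/20
  d_1[B] = 1/5*3/4 + 4/5*1/2 = 11/20
d_1 = (A=9/20, B=11/20)
  d_2[A] = 9/20*1/4 + 11/20*1/2 = 31/80
  d_2[B] = 9/20*3/4 + 11/20*1/2 = 49/80
d_2 = (A=31/80, B=49/80)
  d_3[A] = 31/80*1/4 + 49/80*1/2 = 129/320
  d_3[B] = 31/80*3/4 + 49/80*1/2 = 191/320
d_3 = (A=129/320, B=191/320)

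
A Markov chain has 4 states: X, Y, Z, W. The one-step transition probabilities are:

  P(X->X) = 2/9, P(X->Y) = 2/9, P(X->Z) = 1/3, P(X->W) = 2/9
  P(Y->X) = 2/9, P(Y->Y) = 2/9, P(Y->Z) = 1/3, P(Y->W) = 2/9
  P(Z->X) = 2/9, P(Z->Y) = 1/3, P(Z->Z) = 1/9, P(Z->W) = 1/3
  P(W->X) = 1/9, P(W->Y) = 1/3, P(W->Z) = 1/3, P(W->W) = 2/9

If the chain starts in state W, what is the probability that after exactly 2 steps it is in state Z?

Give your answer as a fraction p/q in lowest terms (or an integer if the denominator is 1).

Computing P^2 by repeated multiplication:
P^1 =
  X: [2/9, 2/9, 1/3, 2/9]
  Y: [2/9, 2/9, 1/3, 2/9]
  Z: [2/9, 1/3, 1/9, 1/3]
  W: [1/9, 1/3, 1/3, 2/9]
P^2 =
  X: [16/81, 23/81, 7/27, 7/27]
  Y: [16/81, 23/81, 7/27, 7/27]
  Z: [5/27, 22/81, 25/81, 19/81]
  W: [16/81, 23/81, 7/27, 7/27]

(P^2)[W -> Z] = 7/27

Answer: 7/27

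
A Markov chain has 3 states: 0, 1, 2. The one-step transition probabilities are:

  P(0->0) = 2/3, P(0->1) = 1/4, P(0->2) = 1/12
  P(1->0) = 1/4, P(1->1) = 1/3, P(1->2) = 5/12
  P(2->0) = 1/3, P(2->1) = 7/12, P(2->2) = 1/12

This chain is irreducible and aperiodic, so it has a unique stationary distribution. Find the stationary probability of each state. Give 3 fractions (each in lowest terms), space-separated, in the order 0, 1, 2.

Answer: 53/116 10/29 23/116

Derivation:
The stationary distribution satisfies pi = pi * P, i.e.:
  pi_0 = 2/3*pi_0 + 1/4*pi_1 + 1/3*pi_2
  pi_1 = 1/4*pi_0 + 1/3*pi_1 + 7/12*pi_2
  pi_2 = 1/12*pi_0 + 5/12*pi_1 + 1/12*pi_2
with normalization: pi_0 + pi_1 + pi_2 = 1.

Using the first 2 balance equations plus normalization, the linear system A*pi = b is:
  [-1/3, 1/4, 1/3] . pi = 0
  [1/4, -2/3, 7/12] . pi = 0
  [1, 1, 1] . pi = 1

Solving yields:
  pi_0 = 53/116
  pi_1 = 10/29
  pi_2 = 23/116

Verification (pi * P):
  53/116*2/3 + 10/29*1/4 + 23/116*1/3 = 53/116 = pi_0  (ok)
  53/116*1/4 + 10/29*1/3 + 23/116*7/12 = 10/29 = pi_1  (ok)
  53/116*1/12 + 10/29*5/12 + 23/116*1/12 = 23/116 = pi_2  (ok)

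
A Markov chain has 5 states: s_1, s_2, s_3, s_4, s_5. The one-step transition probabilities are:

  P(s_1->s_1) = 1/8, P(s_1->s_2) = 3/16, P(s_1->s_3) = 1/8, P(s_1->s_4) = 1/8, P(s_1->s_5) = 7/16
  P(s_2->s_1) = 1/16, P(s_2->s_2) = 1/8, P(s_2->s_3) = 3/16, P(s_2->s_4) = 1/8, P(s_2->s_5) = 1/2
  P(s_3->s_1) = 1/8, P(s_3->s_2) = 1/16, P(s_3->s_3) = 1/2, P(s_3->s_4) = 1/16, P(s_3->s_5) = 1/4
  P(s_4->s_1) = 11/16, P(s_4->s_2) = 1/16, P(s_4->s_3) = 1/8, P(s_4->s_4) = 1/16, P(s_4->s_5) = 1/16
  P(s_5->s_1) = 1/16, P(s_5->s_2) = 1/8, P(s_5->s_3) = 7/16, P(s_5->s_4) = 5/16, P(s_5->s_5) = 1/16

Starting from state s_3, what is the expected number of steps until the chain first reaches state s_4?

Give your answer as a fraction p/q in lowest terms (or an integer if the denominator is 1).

Let h_i = expected steps to first reach s_4 from state i.
Boundary: h_s_4 = 0.
First-step equations for the other states:
  h_s_1 = 1 + 1/8*h_s_1 + 3/16*h_s_2 + 1/8*h_s_3 + 1/8*h_s_4 + 7/16*h_s_5
  h_s_2 = 1 + 1/16*h_s_1 + 1/8*h_s_2 + 3/16*h_s_3 + 1/8*h_s_4 + 1/2*h_s_5
  h_s_3 = 1 + 1/8*h_s_1 + 1/16*h_s_2 + 1/2*h_s_3 + 1/16*h_s_4 + 1/4*h_s_5
  h_s_5 = 1 + 1/16*h_s_1 + 1/8*h_s_2 + 7/16*h_s_3 + 5/16*h_s_4 + 1/16*h_s_5

Substituting h_s_4 = 0 and rearranging gives the linear system (I - Q) h = 1:
  [7/8, -3/16, -1/8, -7/16] . (h_s_1, h_s_2, h_s_3, h_s_5) = 1
  [-1/16, 7/8, -3/16, -1/2] . (h_s_1, h_s_2, h_s_3, h_s_5) = 1
  [-1/8, -1/16, 1/2, -1/4] . (h_s_1, h_s_2, h_s_3, h_s_5) = 1
  [-1/16, -1/8, -7/16, 15/16] . (h_s_1, h_s_2, h_s_3, h_s_5) = 1

Solving yields:
  h_s_1 = 10816/1675
  h_s_2 = 10832/1675
  h_s_3 = 2448/335
  h_s_5 = 9664/1675

Starting state is s_3, so the expected hitting time is h_s_3 = 2448/335.

Answer: 2448/335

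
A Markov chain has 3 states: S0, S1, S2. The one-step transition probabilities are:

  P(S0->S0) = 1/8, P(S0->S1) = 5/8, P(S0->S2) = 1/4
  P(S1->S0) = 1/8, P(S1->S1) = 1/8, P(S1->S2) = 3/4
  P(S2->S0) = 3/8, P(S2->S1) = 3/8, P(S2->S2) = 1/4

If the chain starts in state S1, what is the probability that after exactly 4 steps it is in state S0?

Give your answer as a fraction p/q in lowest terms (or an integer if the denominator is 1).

Computing P^4 by repeated multiplication:
P^1 =
  S0: [1/8, 5/8, 1/4]
  S1: [1/8, 1/8, 3/4]
  S2: [3/8, 3/8, 1/4]
P^2 =
  S0: [3/16, 1/4, 9/16]
  S1: [5/16, 3/8, 5/16]
  S2: [3/16, 3/8, 7/16]
P^3 =
  S0: [17/64, 23/64, 3/8]
  S1: [13/64, 23/64, 7/16]
  S2: [15/64, 21/64, 7/16]
P^4 =
  S0: [7/32, 45/128, 55/128]
  S1: [15/64, 43/128, 55/128]
  S2: [15/64, 45/128, 53/128]

(P^4)[S1 -> S0] = 15/64

Answer: 15/64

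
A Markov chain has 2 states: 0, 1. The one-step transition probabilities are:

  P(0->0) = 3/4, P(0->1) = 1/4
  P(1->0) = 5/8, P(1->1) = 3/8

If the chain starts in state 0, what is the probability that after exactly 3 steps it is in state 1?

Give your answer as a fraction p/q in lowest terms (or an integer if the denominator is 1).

Computing P^3 by repeated multiplication:
P^1 =
  0: [3/4, 1/4]
  1: [5/8, 3/8]
P^2 =
  0: [23/32, 9/32]
  1: [45/64, 19/64]
P^3 =
  0: [183/256, 73/256]
  1: [365/512, 147/512]

(P^3)[0 -> 1] = 73/256

Answer: 73/256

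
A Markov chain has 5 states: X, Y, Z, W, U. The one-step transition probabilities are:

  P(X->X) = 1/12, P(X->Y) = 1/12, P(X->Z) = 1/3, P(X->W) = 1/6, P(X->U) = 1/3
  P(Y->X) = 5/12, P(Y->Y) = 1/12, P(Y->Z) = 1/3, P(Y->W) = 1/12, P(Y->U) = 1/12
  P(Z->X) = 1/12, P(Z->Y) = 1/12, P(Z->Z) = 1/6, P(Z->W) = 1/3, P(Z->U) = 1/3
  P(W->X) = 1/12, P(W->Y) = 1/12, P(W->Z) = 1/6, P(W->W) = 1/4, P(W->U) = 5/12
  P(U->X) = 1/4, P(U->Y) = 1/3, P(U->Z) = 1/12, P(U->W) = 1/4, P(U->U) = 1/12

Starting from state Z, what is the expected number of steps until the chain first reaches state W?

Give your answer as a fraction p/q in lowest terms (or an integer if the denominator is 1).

Let h_i = expected steps to first reach W from state i.
Boundary: h_W = 0.
First-step equations for the other states:
  h_X = 1 + 1/12*h_X + 1/12*h_Y + 1/3*h_Z + 1/6*h_W + 1/3*h_U
  h_Y = 1 + 5/12*h_X + 1/12*h_Y + 1/3*h_Z + 1/12*h_W + 1/12*h_U
  h_Z = 1 + 1/12*h_X + 1/12*h_Y + 1/6*h_Z + 1/3*h_W + 1/3*h_U
  h_U = 1 + 1/4*h_X + 1/3*h_Y + 1/12*h_Z + 1/4*h_W + 1/12*h_U

Substituting h_W = 0 and rearranging gives the linear system (I - Q) h = 1:
  [11/12, -1/12, -1/3, -1/3] . (h_X, h_Y, h_Z, h_U) = 1
  [-5/12, 11/12, -1/3, -1/12] . (h_X, h_Y, h_Z, h_U) = 1
  [-1/12, -1/12, 5/6, -1/3] . (h_X, h_Y, h_Z, h_U) = 1
  [-1/4, -1/3, -1/12, 11/12] . (h_X, h_Y, h_Z, h_U) = 1

Solving yields:
  h_X = 1764/377
  h_Y = 1920/377
  h_Z = 1512/377
  h_U = 1728/377

Starting state is Z, so the expected hitting time is h_Z = 1512/377.

Answer: 1512/377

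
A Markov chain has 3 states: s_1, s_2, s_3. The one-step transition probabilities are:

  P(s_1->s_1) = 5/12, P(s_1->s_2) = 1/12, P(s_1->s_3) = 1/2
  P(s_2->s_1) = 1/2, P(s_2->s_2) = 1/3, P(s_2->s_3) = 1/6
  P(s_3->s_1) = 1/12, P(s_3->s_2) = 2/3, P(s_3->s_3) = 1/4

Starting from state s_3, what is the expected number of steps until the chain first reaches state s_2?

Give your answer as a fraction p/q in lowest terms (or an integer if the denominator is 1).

Answer: 32/19

Derivation:
Let h_i = expected steps to first reach s_2 from state i.
Boundary: h_s_2 = 0.
First-step equations for the other states:
  h_s_1 = 1 + 5/12*h_s_1 + 1/12*h_s_2 + 1/2*h_s_3
  h_s_3 = 1 + 1/12*h_s_1 + 2/3*h_s_2 + 1/4*h_s_3

Substituting h_s_2 = 0 and rearranging gives the linear system (I - Q) h = 1:
  [7/12, -1/2] . (h_s_1, h_s_3) = 1
  [-1/12, 3/4] . (h_s_1, h_s_3) = 1

Solving yields:
  h_s_1 = 60/19
  h_s_3 = 32/19

Starting state is s_3, so the expected hitting time is h_s_3 = 32/19.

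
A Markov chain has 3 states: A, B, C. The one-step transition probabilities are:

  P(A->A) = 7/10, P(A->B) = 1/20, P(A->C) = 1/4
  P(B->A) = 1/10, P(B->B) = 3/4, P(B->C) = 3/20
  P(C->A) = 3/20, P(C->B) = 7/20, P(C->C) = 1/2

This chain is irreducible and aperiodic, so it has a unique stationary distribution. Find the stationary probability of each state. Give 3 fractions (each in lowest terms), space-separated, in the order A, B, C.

The stationary distribution satisfies pi = pi * P, i.e.:
  pi_A = 7/10*pi_A + 1/10*pi_B + 3/20*pi_C
  pi_B = 1/20*pi_A + 3/4*pi_B + 7/20*pi_C
  pi_C = 1/4*pi_A + 3/20*pi_B + 1/2*pi_C
with normalization: pi_A + pi_B + pi_C = 1.

Using the first 2 balance equations plus normalization, the linear system A*pi = b is:
  [-3/10, 1/10, 3/20] . pi = 0
  [1/20, -1/4, 7/20] . pi = 0
  [1, 1, 1] . pi = 1

Solving yields:
  pi_A = 29/102
  pi_B = 15/34
  pi_C = 14/51

Verification (pi * P):
  29/102*7/10 + 15/34*1/10 + 14/51*3/20 = 29/102 = pi_A  (ok)
  29/102*1/20 + 15/34*3/4 + 14/51*7/20 = 15/34 = pi_B  (ok)
  29/102*1/4 + 15/34*3/20 + 14/51*1/2 = 14/51 = pi_C  (ok)

Answer: 29/102 15/34 14/51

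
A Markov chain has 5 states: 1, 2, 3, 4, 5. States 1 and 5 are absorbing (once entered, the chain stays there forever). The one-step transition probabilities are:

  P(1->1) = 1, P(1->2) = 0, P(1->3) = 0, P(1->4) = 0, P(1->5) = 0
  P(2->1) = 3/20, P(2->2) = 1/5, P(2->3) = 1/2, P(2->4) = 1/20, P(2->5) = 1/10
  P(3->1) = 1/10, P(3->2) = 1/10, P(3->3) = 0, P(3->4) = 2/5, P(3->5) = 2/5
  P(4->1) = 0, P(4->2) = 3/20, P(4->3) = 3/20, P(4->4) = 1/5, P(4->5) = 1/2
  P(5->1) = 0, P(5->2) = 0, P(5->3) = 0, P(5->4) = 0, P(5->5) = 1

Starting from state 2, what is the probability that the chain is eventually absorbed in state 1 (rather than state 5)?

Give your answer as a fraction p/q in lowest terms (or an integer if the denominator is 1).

Answer: 607/2055

Derivation:
Let a_i = P(absorbed in 1 | start in state i).
Boundary conditions: a_1 = 1, a_5 = 0.
For each transient state i, a_i = sum_j P(i->j) * a_j:
  a_2 = 3/20*a_1 + 1/5*a_2 + 1/2*a_3 + 1/20*a_4 + 1/10*a_5
  a_3 = 1/10*a_1 + 1/10*a_2 + 0*a_3 + 2/5*a_4 + 2/5*a_5
  a_4 = 0*a_1 + 3/20*a_2 + 3/20*a_3 + 1/5*a_4 + 1/2*a_5

Substituting a_1 = 1 and a_5 = 0, rearrange to (I - Q) a = r where r[i] = P(i -> 1):
  [4/5, -1/2, -1/20] . (a_2, a_3, a_4) = 3/20
  [-1/10, 1, -2/5] . (a_2, a_3, a_4) = 1/10
  [-3/20, -3/20, 4/5] . (a_2, a_3, a_4) = 0

Solving yields:
  a_2 = 607/2055
  a_3 = 337/2055
  a_4 = 59/685

Starting state is 2, so the absorption probability is a_2 = 607/2055.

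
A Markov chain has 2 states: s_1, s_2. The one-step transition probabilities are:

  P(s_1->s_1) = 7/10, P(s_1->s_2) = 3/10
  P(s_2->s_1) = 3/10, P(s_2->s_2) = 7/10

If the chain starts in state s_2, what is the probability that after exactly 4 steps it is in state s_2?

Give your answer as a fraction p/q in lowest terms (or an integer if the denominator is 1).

Answer: 641/1250

Derivation:
Computing P^4 by repeated multiplication:
P^1 =
  s_1: [7/10, 3/10]
  s_2: [3/10, 7/10]
P^2 =
  s_1: [29/50, 21/50]
  s_2: [21/50, 29/50]
P^3 =
  s_1: [133/250, 117/250]
  s_2: [117/250, 133/250]
P^4 =
  s_1: [641/1250, 609/1250]
  s_2: [609/1250, 641/1250]

(P^4)[s_2 -> s_2] = 641/1250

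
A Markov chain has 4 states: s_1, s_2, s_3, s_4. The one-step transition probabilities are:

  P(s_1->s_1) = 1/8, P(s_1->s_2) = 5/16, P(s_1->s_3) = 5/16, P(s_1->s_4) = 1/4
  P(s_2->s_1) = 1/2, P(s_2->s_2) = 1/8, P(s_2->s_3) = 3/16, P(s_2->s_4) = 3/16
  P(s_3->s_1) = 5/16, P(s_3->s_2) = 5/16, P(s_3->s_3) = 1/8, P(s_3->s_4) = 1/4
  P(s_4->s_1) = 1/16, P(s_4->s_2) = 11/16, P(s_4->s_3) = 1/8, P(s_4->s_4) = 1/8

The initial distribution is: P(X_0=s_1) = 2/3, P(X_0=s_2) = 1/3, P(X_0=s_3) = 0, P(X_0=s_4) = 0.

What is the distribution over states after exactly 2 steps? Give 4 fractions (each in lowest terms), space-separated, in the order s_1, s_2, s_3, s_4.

Propagating the distribution step by step (d_{t+1} = d_t * P):
d_0 = (s_1=2/3, s_2=1/3, s_3=0, s_4=0)
  d_1[s_1] = 2/3*1/8 + 1/3*1/2 + 0*5/16 + 0*1/16 = 1/4
  d_1[s_2] = 2/3*5/16 + 1/3*1/8 + 0*5/16 + 0*11/16 = 1/4
  d_1[s_3] = 2/3*5/16 + 1/3*3/16 + 0*1/8 + 0*1/8 = 13/48
  d_1[s_4] = 2/3*1/4 + 1/3*3/16 + 0*1/4 + 0*1/8 = 11/48
d_1 = (s_1=1/4, s_2=1/4, s_3=13/48, s_4=11/48)
  d_2[s_1] = 1/4*1/8 + 1/4*1/2 + 13/48*5/16 + 11/48*1/16 = 49/192
  d_2[s_2] = 1/4*5/16 + 1/4*1/8 + 13/48*5/16 + 11/48*11/16 = 45/128
  d_2[s_3] = 1/4*5/16 + 1/4*3/16 + 13/48*1/8 + 11/48*1/8 = 3/16
  d_2[s_4] = 1/4*1/4 + 1/4*3/16 + 13/48*1/4 + 11/48*1/8 = 79/384
d_2 = (s_1=49/192, s_2=45/128, s_3=3/16, s_4=79/384)

Answer: 49/192 45/128 3/16 79/384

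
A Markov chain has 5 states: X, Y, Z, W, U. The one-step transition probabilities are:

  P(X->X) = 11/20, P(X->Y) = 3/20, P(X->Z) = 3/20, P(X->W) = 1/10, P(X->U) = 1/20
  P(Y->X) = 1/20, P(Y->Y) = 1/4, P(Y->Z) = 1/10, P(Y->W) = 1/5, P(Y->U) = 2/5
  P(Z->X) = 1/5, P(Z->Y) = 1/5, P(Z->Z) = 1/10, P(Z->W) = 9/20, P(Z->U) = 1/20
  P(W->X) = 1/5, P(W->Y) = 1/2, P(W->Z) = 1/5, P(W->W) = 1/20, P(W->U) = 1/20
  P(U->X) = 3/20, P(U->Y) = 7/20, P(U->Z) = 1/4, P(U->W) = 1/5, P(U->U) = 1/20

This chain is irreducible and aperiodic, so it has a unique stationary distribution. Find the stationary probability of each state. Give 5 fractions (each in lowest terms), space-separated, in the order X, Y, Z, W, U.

The stationary distribution satisfies pi = pi * P, i.e.:
  pi_X = 11/20*pi_X + 1/20*pi_Y + 1/5*pi_Z + 1/5*pi_W + 3/20*pi_U
  pi_Y = 3/20*pi_X + 1/4*pi_Y + 1/5*pi_Z + 1/2*pi_W + 7/20*pi_U
  pi_Z = 3/20*pi_X + 1/10*pi_Y + 1/10*pi_Z + 1/5*pi_W + 1/4*pi_U
  pi_W = 1/10*pi_X + 1/5*pi_Y + 9/20*pi_Z + 1/20*pi_W + 1/5*pi_U
  pi_U = 1/20*pi_X + 2/5*pi_Y + 1/20*pi_Z + 1/20*pi_W + 1/20*pi_U
with normalization: pi_X + pi_Y + pi_Z + pi_W + pi_U = 1.

Using the first 4 balance equations plus normalization, the linear system A*pi = b is:
  [-9/20, 1/20, 1/5, 1/5, 3/20] . pi = 0
  [3/20, -3/4, 1/5, 1/2, 7/20] . pi = 0
  [3/20, 1/10, -9/10, 1/5, 1/4] . pi = 0
  [1/10, 1/5, 9/20, -19/20, 1/5] . pi = 0
  [1, 1, 1, 1, 1] . pi = 1

Solving yields:
  pi_X = 15801/68258
  pi_Y = 9583/34129
  pi_Z = 5205/34129
  pi_W = 6380/34129
  pi_U = 10121/68258

Verification (pi * P):
  15801/68258*11/20 + 9583/34129*1/20 + 5205/34129*1/5 + 6380/34129*1/5 + 10121/68258*3/20 = 15801/68258 = pi_X  (ok)
  15801/68258*3/20 + 9583/34129*1/4 + 5205/34129*1/5 + 6380/34129*1/2 + 10121/68258*7/20 = 9583/34129 = pi_Y  (ok)
  15801/68258*3/20 + 9583/34129*1/10 + 5205/34129*1/10 + 6380/34129*1/5 + 10121/68258*1/4 = 5205/34129 = pi_Z  (ok)
  15801/68258*1/10 + 9583/34129*1/5 + 5205/34129*9/20 + 6380/34129*1/20 + 10121/68258*1/5 = 6380/34129 = pi_W  (ok)
  15801/68258*1/20 + 9583/34129*2/5 + 5205/34129*1/20 + 6380/34129*1/20 + 10121/68258*1/20 = 10121/68258 = pi_U  (ok)

Answer: 15801/68258 9583/34129 5205/34129 6380/34129 10121/68258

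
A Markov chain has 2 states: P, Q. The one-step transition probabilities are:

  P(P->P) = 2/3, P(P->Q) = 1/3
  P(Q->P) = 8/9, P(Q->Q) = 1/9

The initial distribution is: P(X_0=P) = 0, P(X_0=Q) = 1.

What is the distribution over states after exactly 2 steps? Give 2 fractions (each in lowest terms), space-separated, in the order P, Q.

Propagating the distribution step by step (d_{t+1} = d_t * P):
d_0 = (P=0, Q=1)
  d_1[P] = 0*2/3 + 1*8/9 = 8/9
  d_1[Q] = 0*1/3 + 1*1/9 = 1/9
d_1 = (P=8/9, Q=1/9)
  d_2[P] = 8/9*2/3 + 1/9*8/9 = 56/81
  d_2[Q] = 8/9*1/3 + 1/9*1/9 = 25/81
d_2 = (P=56/81, Q=25/81)

Answer: 56/81 25/81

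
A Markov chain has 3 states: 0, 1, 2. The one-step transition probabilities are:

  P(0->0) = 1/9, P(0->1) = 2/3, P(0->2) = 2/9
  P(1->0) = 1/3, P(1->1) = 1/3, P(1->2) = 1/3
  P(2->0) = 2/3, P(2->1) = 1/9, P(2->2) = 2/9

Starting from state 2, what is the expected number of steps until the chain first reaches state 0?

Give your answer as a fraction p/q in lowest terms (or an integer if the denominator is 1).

Answer: 21/13

Derivation:
Let h_i = expected steps to first reach 0 from state i.
Boundary: h_0 = 0.
First-step equations for the other states:
  h_1 = 1 + 1/3*h_0 + 1/3*h_1 + 1/3*h_2
  h_2 = 1 + 2/3*h_0 + 1/9*h_1 + 2/9*h_2

Substituting h_0 = 0 and rearranging gives the linear system (I - Q) h = 1:
  [2/3, -1/3] . (h_1, h_2) = 1
  [-1/9, 7/9] . (h_1, h_2) = 1

Solving yields:
  h_1 = 30/13
  h_2 = 21/13

Starting state is 2, so the expected hitting time is h_2 = 21/13.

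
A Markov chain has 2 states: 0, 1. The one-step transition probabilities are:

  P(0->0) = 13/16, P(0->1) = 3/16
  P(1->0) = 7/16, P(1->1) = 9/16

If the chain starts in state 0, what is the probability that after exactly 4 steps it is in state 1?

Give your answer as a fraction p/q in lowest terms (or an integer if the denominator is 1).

Answer: 2409/8192

Derivation:
Computing P^4 by repeated multiplication:
P^1 =
  0: [13/16, 3/16]
  1: [7/16, 9/16]
P^2 =
  0: [95/128, 33/128]
  1: [77/128, 51/128]
P^3 =
  0: [733/1024, 291/1024]
  1: [679/1024, 345/1024]
P^4 =
  0: [5783/8192, 2409/8192]
  1: [5621/8192, 2571/8192]

(P^4)[0 -> 1] = 2409/8192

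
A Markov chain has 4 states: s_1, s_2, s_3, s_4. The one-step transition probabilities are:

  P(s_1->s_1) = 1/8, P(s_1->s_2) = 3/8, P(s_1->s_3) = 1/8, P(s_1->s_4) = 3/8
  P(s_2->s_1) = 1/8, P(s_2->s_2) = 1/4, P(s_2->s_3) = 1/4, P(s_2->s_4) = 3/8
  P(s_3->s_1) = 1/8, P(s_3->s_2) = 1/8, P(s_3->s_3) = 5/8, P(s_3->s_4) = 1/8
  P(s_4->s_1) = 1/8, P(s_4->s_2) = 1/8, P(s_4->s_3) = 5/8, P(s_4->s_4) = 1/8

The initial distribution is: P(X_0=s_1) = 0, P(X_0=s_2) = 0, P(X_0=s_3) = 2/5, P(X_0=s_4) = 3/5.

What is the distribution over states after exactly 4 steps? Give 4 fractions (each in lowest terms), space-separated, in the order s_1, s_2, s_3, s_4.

Propagating the distribution step by step (d_{t+1} = d_t * P):
d_0 = (s_1=0, s_2=0, s_3=2/5, s_4=3/5)
  d_1[s_1] = 0*1/8 + 0*1/8 + 2/5*1/8 + 3/5*1/8 = 1/8
  d_1[s_2] = 0*3/8 + 0*1/4 + 2/5*1/8 + 3/5*1/8 = 1/8
  d_1[s_3] = 0*1/8 + 0*1/4 + 2/5*5/8 + 3/5*5/8 = 5/8
  d_1[s_4] = 0*3/8 + 0*3/8 + 2/5*1/8 + 3/5*1/8 = 1/8
d_1 = (s_1=1/8, s_2=1/8, s_3=5/8, s_4=1/8)
  d_2[s_1] = 1/8*1/8 + 1/8*1/8 + 5/8*1/8 + 1/8*1/8 = 1/8
  d_2[s_2] = 1/8*3/8 + 1/8*1/4 + 5/8*1/8 + 1/8*1/8 = 11/64
  d_2[s_3] = 1/8*1/8 + 1/8*1/4 + 5/8*5/8 + 1/8*5/8 = 33/64
  d_2[s_4] = 1/8*3/8 + 1/8*3/8 + 5/8*1/8 + 1/8*1/8 = 3/16
d_2 = (s_1=1/8, s_2=11/64, s_3=33/64, s_4=3/16)
  d_3[s_1] = 1/8*1/8 + 11/64*1/8 + 33/64*1/8 + 3/16*1/8 = 1/8
  d_3[s_2] = 1/8*3/8 + 11/64*1/4 + 33/64*1/8 + 3/16*1/8 = 91/512
  d_3[s_3] = 1/8*1/8 + 11/64*1/4 + 33/64*5/8 + 3/16*5/8 = 255/512
  d_3[s_4] = 1/8*3/8 + 11/64*3/8 + 33/64*1/8 + 3/16*1/8 = 51/256
d_3 = (s_1=1/8, s_2=91/512, s_3=255/512, s_4=51/256)
  d_4[s_1] = 1/8*1/8 + 91/512*1/8 + 255/512*1/8 + 51/256*1/8 = 1/8
  d_4[s_2] = 1/8*3/8 + 91/512*1/4 + 255/512*1/8 + 51/256*1/8 = 731/4096
  d_4[s_3] = 1/8*1/8 + 91/512*1/4 + 255/512*5/8 + 51/256*5/8 = 2031/4096
  d_4[s_4] = 1/8*3/8 + 91/512*3/8 + 255/512*1/8 + 51/256*1/8 = 411/2048
d_4 = (s_1=1/8, s_2=731/4096, s_3=2031/4096, s_4=411/2048)

Answer: 1/8 731/4096 2031/4096 411/2048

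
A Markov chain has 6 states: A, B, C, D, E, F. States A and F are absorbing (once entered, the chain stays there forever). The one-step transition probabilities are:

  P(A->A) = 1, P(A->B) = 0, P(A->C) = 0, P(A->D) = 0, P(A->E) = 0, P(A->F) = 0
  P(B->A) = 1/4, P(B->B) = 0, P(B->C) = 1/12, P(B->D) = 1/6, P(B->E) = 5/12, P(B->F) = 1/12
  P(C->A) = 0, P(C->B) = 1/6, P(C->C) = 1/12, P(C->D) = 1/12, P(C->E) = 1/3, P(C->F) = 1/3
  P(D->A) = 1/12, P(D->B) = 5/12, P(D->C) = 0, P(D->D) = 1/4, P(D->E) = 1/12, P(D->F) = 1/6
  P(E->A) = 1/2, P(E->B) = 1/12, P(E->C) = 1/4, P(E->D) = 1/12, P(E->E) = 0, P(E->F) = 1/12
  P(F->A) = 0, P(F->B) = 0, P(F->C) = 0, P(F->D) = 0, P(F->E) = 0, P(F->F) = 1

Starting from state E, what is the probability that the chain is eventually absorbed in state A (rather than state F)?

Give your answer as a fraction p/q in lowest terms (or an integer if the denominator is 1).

Let a_i = P(absorbed in A | start in state i).
Boundary conditions: a_A = 1, a_F = 0.
For each transient state i, a_i = sum_j P(i->j) * a_j:
  a_B = 1/4*a_A + 0*a_B + 1/12*a_C + 1/6*a_D + 5/12*a_E + 1/12*a_F
  a_C = 0*a_A + 1/6*a_B + 1/12*a_C + 1/12*a_D + 1/3*a_E + 1/3*a_F
  a_D = 1/12*a_A + 5/12*a_B + 0*a_C + 1/4*a_D + 1/12*a_E + 1/6*a_F
  a_E = 1/2*a_A + 1/12*a_B + 1/4*a_C + 1/12*a_D + 0*a_E + 1/12*a_F

Substituting a_A = 1 and a_F = 0, rearrange to (I - Q) a = r where r[i] = P(i -> A):
  [1, -1/12, -1/6, -5/12] . (a_B, a_C, a_D, a_E) = 1/4
  [-1/6, 11/12, -1/12, -1/3] . (a_B, a_C, a_D, a_E) = 0
  [-5/12, 0, 3/4, -1/12] . (a_B, a_C, a_D, a_E) = 1/12
  [-1/12, -1/4, -1/12, 1] . (a_B, a_C, a_D, a_E) = 1/2

Solving yields:
  a_B = 107/158
  a_C = 137/316
  a_D = 179/316
  a_E = 225/316

Starting state is E, so the absorption probability is a_E = 225/316.

Answer: 225/316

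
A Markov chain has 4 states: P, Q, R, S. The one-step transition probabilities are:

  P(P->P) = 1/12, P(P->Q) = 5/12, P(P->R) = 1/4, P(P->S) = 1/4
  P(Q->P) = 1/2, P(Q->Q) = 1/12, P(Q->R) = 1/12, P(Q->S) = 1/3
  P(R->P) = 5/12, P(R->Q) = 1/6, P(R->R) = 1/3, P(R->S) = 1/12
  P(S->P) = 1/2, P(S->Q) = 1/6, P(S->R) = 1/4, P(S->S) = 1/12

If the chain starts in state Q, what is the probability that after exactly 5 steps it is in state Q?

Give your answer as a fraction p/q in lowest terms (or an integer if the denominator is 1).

Computing P^5 by repeated multiplication:
P^1 =
  P: [1/12, 5/12, 1/4, 1/4]
  Q: [1/2, 1/12, 1/12, 1/3]
  R: [5/12, 1/6, 1/3, 1/12]
  S: [1/2, 1/6, 1/4, 1/12]
P^2 =
  P: [4/9, 11/72, 29/144, 29/144]
  Q: [41/144, 41/144, 35/144, 3/16]
  R: [43/144, 37/144, 1/4, 7/36]
  S: [13/48, 5/18, 35/144, 5/24]
P^3 =
  P: [515/1728, 229/864, 139/576, 169/864]
  Q: [13/36, 185/864, 385/1728, 349/1728]
  R: [613/1728, 95/432, 197/864, 341/1728]
  S: [317/864, 365/1728, 43/192, 19/96]
P^4 =
  P: [461/1296, 4543/20736, 4685/20736, 1033/5184]
  Q: [6863/20736, 2479/10368, 4829/20736, 227/1152]
  R: [2303/6912, 4915/20736, 803/3456, 2047/10368]
  S: [6811/20736, 4993/20736, 4841/20736, 4091/20736]
P^5 =
  P: [27617/82944, 59057/248832, 2141/9216, 49117/248832]
  Q: [3553/10368, 57103/248832, 57121/248832, 6167/31104]
  R: [28351/82944, 14321/62208, 14299/62208, 16433/82944]
  S: [5345/15552, 3557/15552, 19021/82944, 49337/248832]

(P^5)[Q -> Q] = 57103/248832

Answer: 57103/248832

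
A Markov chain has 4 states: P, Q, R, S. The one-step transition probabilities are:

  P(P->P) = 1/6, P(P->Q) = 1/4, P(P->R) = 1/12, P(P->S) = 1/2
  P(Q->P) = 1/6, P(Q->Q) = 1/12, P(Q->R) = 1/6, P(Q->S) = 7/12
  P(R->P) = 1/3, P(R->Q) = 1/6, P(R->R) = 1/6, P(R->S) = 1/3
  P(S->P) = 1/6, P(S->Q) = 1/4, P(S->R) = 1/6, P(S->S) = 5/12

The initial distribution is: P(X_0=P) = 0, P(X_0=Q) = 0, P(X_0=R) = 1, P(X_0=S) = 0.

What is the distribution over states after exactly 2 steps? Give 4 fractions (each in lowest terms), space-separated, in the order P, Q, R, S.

Answer: 7/36 5/24 5/36 11/24

Derivation:
Propagating the distribution step by step (d_{t+1} = d_t * P):
d_0 = (P=0, Q=0, R=1, S=0)
  d_1[P] = 0*1/6 + 0*1/6 + 1*1/3 + 0*1/6 = 1/3
  d_1[Q] = 0*1/4 + 0*1/12 + 1*1/6 + 0*1/4 = 1/6
  d_1[R] = 0*1/12 + 0*1/6 + 1*1/6 + 0*1/6 = 1/6
  d_1[S] = 0*1/2 + 0*7/12 + 1*1/3 + 0*5/12 = 1/3
d_1 = (P=1/3, Q=1/6, R=1/6, S=1/3)
  d_2[P] = 1/3*1/6 + 1/6*1/6 + 1/6*1/3 + 1/3*1/6 = 7/36
  d_2[Q] = 1/3*1/4 + 1/6*1/12 + 1/6*1/6 + 1/3*1/4 = 5/24
  d_2[R] = 1/3*1/12 + 1/6*1/6 + 1/6*1/6 + 1/3*1/6 = 5/36
  d_2[S] = 1/3*1/2 + 1/6*7/12 + 1/6*1/3 + 1/3*5/12 = 11/24
d_2 = (P=7/36, Q=5/24, R=5/36, S=11/24)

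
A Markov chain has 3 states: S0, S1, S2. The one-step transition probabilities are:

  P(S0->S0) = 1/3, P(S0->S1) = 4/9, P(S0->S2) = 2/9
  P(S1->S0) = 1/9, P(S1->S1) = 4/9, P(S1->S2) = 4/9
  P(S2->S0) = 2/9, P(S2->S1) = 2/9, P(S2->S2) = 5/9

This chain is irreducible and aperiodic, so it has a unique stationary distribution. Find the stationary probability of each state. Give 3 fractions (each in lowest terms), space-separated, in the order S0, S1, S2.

Answer: 6/29 10/29 13/29

Derivation:
The stationary distribution satisfies pi = pi * P, i.e.:
  pi_S0 = 1/3*pi_S0 + 1/9*pi_S1 + 2/9*pi_S2
  pi_S1 = 4/9*pi_S0 + 4/9*pi_S1 + 2/9*pi_S2
  pi_S2 = 2/9*pi_S0 + 4/9*pi_S1 + 5/9*pi_S2
with normalization: pi_S0 + pi_S1 + pi_S2 = 1.

Using the first 2 balance equations plus normalization, the linear system A*pi = b is:
  [-2/3, 1/9, 2/9] . pi = 0
  [4/9, -5/9, 2/9] . pi = 0
  [1, 1, 1] . pi = 1

Solving yields:
  pi_S0 = 6/29
  pi_S1 = 10/29
  pi_S2 = 13/29

Verification (pi * P):
  6/29*1/3 + 10/29*1/9 + 13/29*2/9 = 6/29 = pi_S0  (ok)
  6/29*4/9 + 10/29*4/9 + 13/29*2/9 = 10/29 = pi_S1  (ok)
  6/29*2/9 + 10/29*4/9 + 13/29*5/9 = 13/29 = pi_S2  (ok)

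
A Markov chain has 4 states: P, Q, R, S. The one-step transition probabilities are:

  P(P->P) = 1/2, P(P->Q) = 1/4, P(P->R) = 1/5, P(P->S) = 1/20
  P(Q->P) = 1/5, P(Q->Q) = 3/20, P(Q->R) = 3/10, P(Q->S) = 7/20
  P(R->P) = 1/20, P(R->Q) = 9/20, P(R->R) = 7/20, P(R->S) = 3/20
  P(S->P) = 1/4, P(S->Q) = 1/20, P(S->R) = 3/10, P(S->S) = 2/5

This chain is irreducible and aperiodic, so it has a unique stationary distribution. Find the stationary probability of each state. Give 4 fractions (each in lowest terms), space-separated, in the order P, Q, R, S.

Answer: 1211/5046 1201/5046 733/2523 584/2523

Derivation:
The stationary distribution satisfies pi = pi * P, i.e.:
  pi_P = 1/2*pi_P + 1/5*pi_Q + 1/20*pi_R + 1/4*pi_S
  pi_Q = 1/4*pi_P + 3/20*pi_Q + 9/20*pi_R + 1/20*pi_S
  pi_R = 1/5*pi_P + 3/10*pi_Q + 7/20*pi_R + 3/10*pi_S
  pi_S = 1/20*pi_P + 7/20*pi_Q + 3/20*pi_R + 2/5*pi_S
with normalization: pi_P + pi_Q + pi_R + pi_S = 1.

Using the first 3 balance equations plus normalization, the linear system A*pi = b is:
  [-1/2, 1/5, 1/20, 1/4] . pi = 0
  [1/4, -17/20, 9/20, 1/20] . pi = 0
  [1/5, 3/10, -13/20, 3/10] . pi = 0
  [1, 1, 1, 1] . pi = 1

Solving yields:
  pi_P = 1211/5046
  pi_Q = 1201/5046
  pi_R = 733/2523
  pi_S = 584/2523

Verification (pi * P):
  1211/5046*1/2 + 1201/5046*1/5 + 733/2523*1/20 + 584/2523*1/4 = 1211/5046 = pi_P  (ok)
  1211/5046*1/4 + 1201/5046*3/20 + 733/2523*9/20 + 584/2523*1/20 = 1201/5046 = pi_Q  (ok)
  1211/5046*1/5 + 1201/5046*3/10 + 733/2523*7/20 + 584/2523*3/10 = 733/2523 = pi_R  (ok)
  1211/5046*1/20 + 1201/5046*7/20 + 733/2523*3/20 + 584/2523*2/5 = 584/2523 = pi_S  (ok)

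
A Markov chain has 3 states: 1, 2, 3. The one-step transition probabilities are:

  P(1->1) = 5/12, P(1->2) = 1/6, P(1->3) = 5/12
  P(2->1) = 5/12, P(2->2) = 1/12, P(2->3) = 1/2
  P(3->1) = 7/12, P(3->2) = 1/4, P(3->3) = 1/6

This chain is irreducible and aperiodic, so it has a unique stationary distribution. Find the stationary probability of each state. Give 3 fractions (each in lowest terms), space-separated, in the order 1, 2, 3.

The stationary distribution satisfies pi = pi * P, i.e.:
  pi_1 = 5/12*pi_1 + 5/12*pi_2 + 7/12*pi_3
  pi_2 = 1/6*pi_1 + 1/12*pi_2 + 1/4*pi_3
  pi_3 = 5/12*pi_1 + 1/2*pi_2 + 1/6*pi_3
with normalization: pi_1 + pi_2 + pi_3 = 1.

Using the first 2 balance equations plus normalization, the linear system A*pi = b is:
  [-7/12, 5/12, 7/12] . pi = 0
  [1/6, -11/12, 1/4] . pi = 0
  [1, 1, 1] . pi = 1

Solving yields:
  pi_1 = 46/97
  pi_2 = 35/194
  pi_3 = 67/194

Verification (pi * P):
  46/97*5/12 + 35/194*5/12 + 67/194*7/12 = 46/97 = pi_1  (ok)
  46/97*1/6 + 35/194*1/12 + 67/194*1/4 = 35/194 = pi_2  (ok)
  46/97*5/12 + 35/194*1/2 + 67/194*1/6 = 67/194 = pi_3  (ok)

Answer: 46/97 35/194 67/194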